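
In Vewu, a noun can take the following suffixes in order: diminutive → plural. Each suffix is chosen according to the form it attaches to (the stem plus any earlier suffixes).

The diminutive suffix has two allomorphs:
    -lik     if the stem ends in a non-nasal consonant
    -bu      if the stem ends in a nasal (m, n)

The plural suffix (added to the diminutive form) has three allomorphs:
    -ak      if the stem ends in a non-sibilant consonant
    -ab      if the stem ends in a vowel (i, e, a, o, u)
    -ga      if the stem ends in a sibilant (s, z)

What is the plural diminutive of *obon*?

obonbuab

*obon*: final consonant = /n/, a nasal → -bu → *obonbu*.
Since the final sound of the diminutive form *obonbu* is /u/ (a vowel), it takes -ab, giving *obonbuab*.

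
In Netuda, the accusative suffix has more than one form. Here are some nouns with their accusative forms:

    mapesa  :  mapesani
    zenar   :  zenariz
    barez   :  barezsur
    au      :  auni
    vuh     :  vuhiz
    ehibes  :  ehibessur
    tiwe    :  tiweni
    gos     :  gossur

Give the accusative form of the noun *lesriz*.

The pattern is sibilance of the final sound: -sur when the stem ends in a sibilant (*barez*, *ehibes*, *gos*); -iz when the stem ends in a non-sibilant consonant (*zenar*, *vuh*); -ni when the stem ends in a vowel (*mapesa*, *au*, *tiwe*).
The final sound of *lesriz* is /z/, which is a sibilant, so the suffix is -sur, giving *lesrizsur*.

lesrizsur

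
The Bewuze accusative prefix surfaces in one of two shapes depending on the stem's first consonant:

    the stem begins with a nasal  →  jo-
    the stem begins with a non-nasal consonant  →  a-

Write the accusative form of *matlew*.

jomatlew

The first consonant of *matlew* is /m/, which is a nasal, so the prefix is jo-, giving *jomatlew*.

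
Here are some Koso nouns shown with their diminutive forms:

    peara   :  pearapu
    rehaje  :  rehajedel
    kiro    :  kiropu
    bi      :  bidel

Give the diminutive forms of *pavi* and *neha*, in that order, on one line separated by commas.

The suffix is conditioned by the last vowel: -del when the last vowel of the stem is a front vowel (*rehaje*, *bi*); -pu when the last vowel of the stem is a back vowel (*peara*, *kiro*).
Since the last vowel of *pavi* is /i/ (a front vowel), it takes -del, giving *pavidel*.
The last vowel of *neha* is /a/, which is a back vowel, so the suffix is -pu, giving *nehapu*.

pavidel, nehapu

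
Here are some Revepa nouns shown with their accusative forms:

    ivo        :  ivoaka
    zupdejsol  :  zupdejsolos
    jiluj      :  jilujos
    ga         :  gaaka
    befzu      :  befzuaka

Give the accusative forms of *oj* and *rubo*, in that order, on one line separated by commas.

The pattern is consonant vs. vowel: -os when the stem ends in a consonant (*zupdejsol*, *jiluj*); -aka when the stem ends in a vowel (*ivo*, *ga*, *befzu*).
*oj*: final sound = /j/, a consonant → -os → *ojos*.
Since the final sound of *rubo* is /o/ (a vowel), it takes -aka, giving *ruboaka*.

ojos, ruboaka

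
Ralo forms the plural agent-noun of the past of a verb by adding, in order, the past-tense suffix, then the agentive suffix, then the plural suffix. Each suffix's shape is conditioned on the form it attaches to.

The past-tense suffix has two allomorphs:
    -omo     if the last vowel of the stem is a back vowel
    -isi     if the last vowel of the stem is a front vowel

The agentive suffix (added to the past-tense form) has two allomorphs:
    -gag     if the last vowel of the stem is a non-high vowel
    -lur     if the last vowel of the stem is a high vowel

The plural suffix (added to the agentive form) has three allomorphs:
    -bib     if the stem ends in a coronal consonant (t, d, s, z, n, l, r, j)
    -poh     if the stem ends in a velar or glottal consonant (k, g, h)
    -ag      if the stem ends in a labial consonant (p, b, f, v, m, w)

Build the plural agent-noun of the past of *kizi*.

*kizi*: last vowel = /i/, a front vowel → -isi → *kiziisi*.
The past-tense form *kiziisi* — last vowel /i/ (a high vowel) → -lur → *kiziisilur*.
The agentive form *kiziisilur*: final consonant = /r/, coronal → -bib → *kiziisilurbib*.

kiziisilurbib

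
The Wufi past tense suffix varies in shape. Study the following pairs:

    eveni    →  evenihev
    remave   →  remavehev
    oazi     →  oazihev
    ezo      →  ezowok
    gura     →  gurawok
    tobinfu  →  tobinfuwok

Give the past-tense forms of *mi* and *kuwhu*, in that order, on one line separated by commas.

mihev, kuwhuwok

The suffix is conditioned by the last vowel: -hev when the last vowel of the stem is a front vowel (*eveni*, *remave*, *oazi*); -wok when the last vowel of the stem is a back vowel (*ezo*, *gura*, *tobinfu*).
*mi*: last vowel = /i/, a front vowel → -hev → *mihev*.
Since the last vowel of *kuwhu* is /u/ (a back vowel), it takes -wok, giving *kuwhuwok*.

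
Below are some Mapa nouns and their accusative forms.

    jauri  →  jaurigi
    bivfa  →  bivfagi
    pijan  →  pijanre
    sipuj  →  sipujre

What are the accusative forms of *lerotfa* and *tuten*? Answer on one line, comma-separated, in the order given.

The suffix is conditioned by the final sound: -re when the stem ends in a consonant (*pijan*, *sipuj*); -gi when the stem ends in a vowel (*jauri*, *bivfa*).
*lerotfa* — final sound /a/ (a vowel) → -gi → *lerotfagi*.
The final sound of *tuten* is /n/, which is a consonant, so the suffix is -re, giving *tutenre*.

lerotfagi, tutenre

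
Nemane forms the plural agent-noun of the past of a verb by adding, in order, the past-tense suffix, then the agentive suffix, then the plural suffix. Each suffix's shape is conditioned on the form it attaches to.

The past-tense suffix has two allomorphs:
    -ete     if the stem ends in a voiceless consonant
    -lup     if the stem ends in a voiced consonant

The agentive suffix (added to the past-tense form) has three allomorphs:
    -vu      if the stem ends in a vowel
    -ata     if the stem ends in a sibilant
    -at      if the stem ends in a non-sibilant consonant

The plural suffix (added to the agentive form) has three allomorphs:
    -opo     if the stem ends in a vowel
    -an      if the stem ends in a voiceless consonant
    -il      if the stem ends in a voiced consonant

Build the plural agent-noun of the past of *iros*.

irosetevuopo

*iros* — final consonant /s/ (voiceless) → -ete → *irosete*.
The past-tense form *irosete* — final sound /e/ (a vowel) → -vu → *irosetevu*.
The final sound of the agentive form *irosetevu* is /u/, which is a vowel, so the plural suffix is -opo, giving *irosetevuopo*.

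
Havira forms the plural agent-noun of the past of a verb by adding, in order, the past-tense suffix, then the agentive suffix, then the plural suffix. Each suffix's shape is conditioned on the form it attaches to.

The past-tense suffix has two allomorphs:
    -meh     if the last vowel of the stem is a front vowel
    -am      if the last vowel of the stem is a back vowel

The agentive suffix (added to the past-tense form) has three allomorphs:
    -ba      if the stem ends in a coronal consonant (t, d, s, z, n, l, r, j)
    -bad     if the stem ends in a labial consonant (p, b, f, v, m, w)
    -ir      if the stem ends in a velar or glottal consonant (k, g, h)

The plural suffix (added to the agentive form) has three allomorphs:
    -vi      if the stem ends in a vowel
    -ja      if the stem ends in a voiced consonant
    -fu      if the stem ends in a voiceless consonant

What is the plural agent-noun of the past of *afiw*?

*afiw*: last vowel = /i/, a front vowel → -meh → *afiwmeh*.
Since the final consonant of the past-tense form *afiwmeh* is /h/ (velar/glottal), it takes -ir, giving *afiwmehir*.
The agentive form *afiwmehir*: final sound = /r/, a voiced consonant → -ja → *afiwmehirja*.

afiwmehirja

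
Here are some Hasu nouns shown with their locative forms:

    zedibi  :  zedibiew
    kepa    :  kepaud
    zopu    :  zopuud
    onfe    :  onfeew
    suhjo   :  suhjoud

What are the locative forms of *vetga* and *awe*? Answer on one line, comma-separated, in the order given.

vetgaud, aweew

Looking at the last vowel of each stem: -ew when the last vowel of the stem is a front vowel (*zedibi*, *onfe*); -ud when the last vowel of the stem is a back vowel (*kepa*, *zopu*, *suhjo*).
*vetga* — last vowel /a/ (a back vowel) → -ud → *vetgaud*.
*awe*: last vowel = /e/, a front vowel → -ew → *aweew*.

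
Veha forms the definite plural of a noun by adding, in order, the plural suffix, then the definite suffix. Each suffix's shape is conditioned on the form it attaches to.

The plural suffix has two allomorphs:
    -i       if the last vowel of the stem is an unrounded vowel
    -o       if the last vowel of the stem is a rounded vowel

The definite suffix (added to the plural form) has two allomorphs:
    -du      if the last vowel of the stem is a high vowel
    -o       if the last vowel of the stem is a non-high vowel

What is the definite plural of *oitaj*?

oitajidu

*oitaj* — last vowel /a/ (an unrounded vowel) → -i → *oitaji*.
The plural form *oitaji* — last vowel /i/ (a high vowel) → -du → *oitajidu*.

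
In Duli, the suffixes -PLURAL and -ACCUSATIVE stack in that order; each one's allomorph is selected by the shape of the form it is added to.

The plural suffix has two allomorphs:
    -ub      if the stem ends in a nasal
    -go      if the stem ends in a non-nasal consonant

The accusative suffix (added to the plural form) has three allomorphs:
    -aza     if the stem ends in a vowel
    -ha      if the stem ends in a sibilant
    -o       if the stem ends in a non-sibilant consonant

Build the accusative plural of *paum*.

Since the final consonant of *paum* is /m/ (a nasal), it takes -ub, giving *paumub*.
The plural form *paumub* — final sound /b/ (a non-sibilant consonant) → -o → *paumubo*.

paumubo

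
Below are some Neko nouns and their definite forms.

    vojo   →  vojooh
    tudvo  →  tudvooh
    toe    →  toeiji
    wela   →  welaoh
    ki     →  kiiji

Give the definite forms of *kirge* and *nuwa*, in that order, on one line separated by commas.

kirgeiji, nuwaoh

The pattern is front/back vowel harmony: -iji when the last vowel of the stem is a front vowel (*toe*, *ki*); -oh when the last vowel of the stem is a back vowel (*vojo*, *tudvo*, *wela*).
Since the last vowel of *kirge* is /e/ (a front vowel), it takes -iji, giving *kirgeiji*.
*nuwa*: last vowel = /a/, a back vowel → -oh → *nuwaoh*.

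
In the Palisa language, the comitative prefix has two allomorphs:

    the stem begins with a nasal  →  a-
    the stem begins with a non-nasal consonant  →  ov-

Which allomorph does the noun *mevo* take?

*mevo* — first consonant /m/ (a nasal) → a-.

a-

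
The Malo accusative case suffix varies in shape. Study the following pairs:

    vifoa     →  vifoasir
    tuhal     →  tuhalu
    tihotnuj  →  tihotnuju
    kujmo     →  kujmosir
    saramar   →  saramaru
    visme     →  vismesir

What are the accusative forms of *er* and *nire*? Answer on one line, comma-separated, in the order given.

The alternation tracks the final sound of the stem — -u when the stem ends in a consonant (*tuhal*, *tihotnuj*, *saramar*); -sir when the stem ends in a vowel (*vifoa*, *kujmo*, *visme*).
*er* — final sound /r/ (a consonant) → -u → *eru*.
Since the final sound of *nire* is /e/ (a vowel), it takes -sir, giving *niresir*.

eru, niresir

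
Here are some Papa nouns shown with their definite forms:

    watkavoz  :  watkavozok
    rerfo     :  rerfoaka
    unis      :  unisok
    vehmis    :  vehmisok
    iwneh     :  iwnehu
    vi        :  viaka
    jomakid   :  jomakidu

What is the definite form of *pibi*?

pibiaka

The suffix is conditioned by the final sound: -ok when the stem ends in a sibilant (*watkavoz*, *unis*, *vehmis*); -u when the stem ends in a non-sibilant consonant (*iwneh*, *jomakid*); -aka when the stem ends in a vowel (*rerfo*, *vi*).
*pibi*: final sound = /i/, a vowel → -aka → *pibiaka*.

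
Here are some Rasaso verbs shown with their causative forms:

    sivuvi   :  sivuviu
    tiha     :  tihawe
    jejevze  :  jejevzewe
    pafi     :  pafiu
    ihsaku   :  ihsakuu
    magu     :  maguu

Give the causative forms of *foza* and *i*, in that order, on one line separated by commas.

Looking at the last vowel of each stem: -u when the last vowel of the stem is a high vowel (*sivuvi*, *pafi*, *ihsaku*, *magu*); -we when the last vowel of the stem is a non-high vowel (*tiha*, *jejevze*).
*foza*: last vowel = /a/, a non-high vowel → -we → *fozawe*.
The last vowel of *i* is /i/, which is a high vowel, so the suffix is -u, giving *iu*.

fozawe, iu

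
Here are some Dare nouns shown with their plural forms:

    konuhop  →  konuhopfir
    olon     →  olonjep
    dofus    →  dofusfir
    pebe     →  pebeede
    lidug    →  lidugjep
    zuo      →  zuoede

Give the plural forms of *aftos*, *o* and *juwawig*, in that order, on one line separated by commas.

aftosfir, oede, juwawigjep

Looking at the final sound of each stem: -fir when the stem ends in a voiceless consonant (*konuhop*, *dofus*); -jep when the stem ends in a voiced consonant (*olon*, *lidug*); -ede when the stem ends in a vowel (*pebe*, *zuo*).
*aftos* — final sound /s/ (a voiceless consonant) → -fir → *aftosfir*.
The final sound of *o* is /o/, which is a vowel, so the suffix is -ede, giving *oede*.
Since the final sound of *juwawig* is /g/ (a voiced consonant), it takes -jep, giving *juwawigjep*.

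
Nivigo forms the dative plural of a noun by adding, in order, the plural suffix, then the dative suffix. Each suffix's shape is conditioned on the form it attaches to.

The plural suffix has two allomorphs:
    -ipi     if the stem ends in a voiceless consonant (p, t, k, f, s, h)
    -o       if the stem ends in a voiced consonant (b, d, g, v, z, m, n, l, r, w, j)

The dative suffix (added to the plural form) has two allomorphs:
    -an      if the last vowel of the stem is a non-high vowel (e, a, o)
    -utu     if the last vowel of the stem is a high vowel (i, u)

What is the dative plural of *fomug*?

Since the final consonant of *fomug* is /g/ (voiced), it takes -o, giving *fomugo*.
The plural form *fomugo*: last vowel = /o/, a non-high vowel → -an → *fomugoan*.

fomugoan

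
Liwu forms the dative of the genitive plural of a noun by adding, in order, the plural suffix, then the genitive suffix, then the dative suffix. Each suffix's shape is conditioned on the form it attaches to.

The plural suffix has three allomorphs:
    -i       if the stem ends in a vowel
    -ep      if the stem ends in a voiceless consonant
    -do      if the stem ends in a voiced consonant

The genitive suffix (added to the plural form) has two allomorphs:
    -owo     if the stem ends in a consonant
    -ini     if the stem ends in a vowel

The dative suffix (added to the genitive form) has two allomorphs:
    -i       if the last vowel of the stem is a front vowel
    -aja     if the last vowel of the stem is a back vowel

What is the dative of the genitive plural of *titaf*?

titafepowoaja

*titaf*: final sound = /f/, a voiceless consonant → -ep → *titafep*.
The plural form *titafep*: final sound = /p/, a consonant → -owo → *titafepowo*.
The last vowel of the genitive form *titafepowo* is /o/, which is a back vowel, so the dative suffix is -aja, giving *titafepowoaja*.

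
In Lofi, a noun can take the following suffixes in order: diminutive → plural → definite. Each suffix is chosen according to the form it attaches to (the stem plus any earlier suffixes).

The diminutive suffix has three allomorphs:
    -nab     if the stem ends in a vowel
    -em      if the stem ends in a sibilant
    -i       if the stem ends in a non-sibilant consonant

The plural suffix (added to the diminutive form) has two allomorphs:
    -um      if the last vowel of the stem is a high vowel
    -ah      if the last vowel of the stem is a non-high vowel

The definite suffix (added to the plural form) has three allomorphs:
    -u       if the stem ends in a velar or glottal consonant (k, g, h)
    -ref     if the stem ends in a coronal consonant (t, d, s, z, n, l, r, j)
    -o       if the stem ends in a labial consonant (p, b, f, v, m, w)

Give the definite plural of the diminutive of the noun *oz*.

ozemahu

Since the final sound of *oz* is /z/ (a sibilant), it takes -em, giving *ozem*.
The diminutive form *ozem*: last vowel = /e/, a non-high vowel → -ah → *ozemah*.
The plural form *ozemah* — final consonant /h/ (velar/glottal) → -u → *ozemahu*.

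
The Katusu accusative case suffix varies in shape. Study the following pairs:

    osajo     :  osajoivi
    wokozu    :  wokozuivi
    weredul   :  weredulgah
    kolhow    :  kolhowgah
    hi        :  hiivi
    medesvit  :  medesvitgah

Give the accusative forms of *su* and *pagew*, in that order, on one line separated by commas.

The pattern is consonant vs. vowel: -gah when the stem ends in a consonant (*weredul*, *kolhow*, *medesvit*); -ivi when the stem ends in a vowel (*osajo*, *wokozu*, *hi*).
*su*: final sound = /u/, a vowel → -ivi → *suivi*.
*pagew*: final sound = /w/, a consonant → -gah → *pagewgah*.

suivi, pagewgah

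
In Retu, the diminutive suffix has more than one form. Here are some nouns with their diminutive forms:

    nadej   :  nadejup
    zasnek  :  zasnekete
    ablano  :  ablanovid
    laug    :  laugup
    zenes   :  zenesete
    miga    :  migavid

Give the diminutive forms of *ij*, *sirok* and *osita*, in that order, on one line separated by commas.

The pattern is voicing of the final sound: -ete when the stem ends in a voiceless consonant (*zasnek*, *zenes*); -up when the stem ends in a voiced consonant (*nadej*, *laug*); -vid when the stem ends in a vowel (*ablano*, *miga*).
*ij*: final sound = /j/, a voiced consonant → -up → *ijup*.
The final sound of *sirok* is /k/, which is a voiceless consonant, so the suffix is -ete, giving *sirokete*.
The final sound of *osita* is /a/, which is a vowel, so the suffix is -vid, giving *ositavid*.

ijup, sirokete, ositavid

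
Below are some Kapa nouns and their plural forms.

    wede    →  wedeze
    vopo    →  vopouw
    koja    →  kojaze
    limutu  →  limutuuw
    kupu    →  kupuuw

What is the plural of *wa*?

waze

The alternation tracks the last vowel of the stem — -uw when the last vowel of the stem is a rounded vowel (*vopo*, *limutu*, *kupu*); -ze when the last vowel of the stem is an unrounded vowel (*wede*, *koja*).
The last vowel of *wa* is /a/, which is an unrounded vowel, so the suffix is -ze, giving *waze*.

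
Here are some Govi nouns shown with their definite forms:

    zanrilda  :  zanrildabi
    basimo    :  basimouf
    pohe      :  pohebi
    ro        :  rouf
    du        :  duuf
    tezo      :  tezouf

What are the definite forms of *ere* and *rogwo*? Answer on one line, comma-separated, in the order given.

erebi, rogwouf

The alternation tracks the last vowel of the stem — -uf when the last vowel of the stem is a rounded vowel (*basimo*, *ro*, *du*, *tezo*); -bi when the last vowel of the stem is an unrounded vowel (*zanrilda*, *pohe*).
*ere* — last vowel /e/ (an unrounded vowel) → -bi → *erebi*.
*rogwo* — last vowel /o/ (a rounded vowel) → -uf → *rogwouf*.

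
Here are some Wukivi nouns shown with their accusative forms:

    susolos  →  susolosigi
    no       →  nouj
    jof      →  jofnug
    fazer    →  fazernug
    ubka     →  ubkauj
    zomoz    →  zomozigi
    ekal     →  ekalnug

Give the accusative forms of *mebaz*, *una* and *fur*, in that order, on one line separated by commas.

mebazigi, unauj, furnug

The alternation tracks the final sound of the stem — -igi when the stem ends in a sibilant (*susolos*, *zomoz*); -nug when the stem ends in a non-sibilant consonant (*jof*, *fazer*, *ekal*); -uj when the stem ends in a vowel (*no*, *ubka*).
Since the final sound of *mebaz* is /z/ (a sibilant), it takes -igi, giving *mebazigi*.
*una*: final sound = /a/, a vowel → -uj → *unauj*.
*fur*: final sound = /r/, a non-sibilant consonant → -nug → *furnug*.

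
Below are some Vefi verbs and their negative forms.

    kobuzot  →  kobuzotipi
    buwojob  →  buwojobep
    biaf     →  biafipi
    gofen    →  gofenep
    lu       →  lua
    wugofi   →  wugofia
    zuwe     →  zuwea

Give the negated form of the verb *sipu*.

sipua

The suffix is conditioned by the final sound: -ipi when the stem ends in a voiceless consonant (*kobuzot*, *biaf*); -ep when the stem ends in a voiced consonant (*buwojob*, *gofen*); -a when the stem ends in a vowel (*lu*, *wugofi*, *zuwe*).
*sipu*: final sound = /u/, a vowel → -a → *sipua*.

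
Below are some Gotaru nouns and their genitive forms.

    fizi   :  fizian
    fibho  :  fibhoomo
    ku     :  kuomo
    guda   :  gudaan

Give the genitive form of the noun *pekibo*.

The suffix is conditioned by the last vowel: -omo when the last vowel of the stem is a rounded vowel (*fibho*, *ku*); -an when the last vowel of the stem is an unrounded vowel (*fizi*, *guda*).
*pekibo*: last vowel = /o/, a rounded vowel → -omo → *pekiboomo*.

pekiboomo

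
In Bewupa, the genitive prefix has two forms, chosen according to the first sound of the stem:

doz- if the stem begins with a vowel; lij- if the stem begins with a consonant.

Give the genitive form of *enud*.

dozenud

*enud*: first sound = /e/, a vowel → doz- → *dozenud*.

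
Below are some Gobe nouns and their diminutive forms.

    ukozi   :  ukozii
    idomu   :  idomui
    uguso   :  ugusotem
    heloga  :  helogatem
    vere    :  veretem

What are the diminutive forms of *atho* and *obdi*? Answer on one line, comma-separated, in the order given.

The suffix is conditioned by the last vowel: -i when the last vowel of the stem is a high vowel (*ukozi*, *idomu*); -tem when the last vowel of the stem is a non-high vowel (*uguso*, *heloga*, *vere*).
*atho* — last vowel /o/ (a non-high vowel) → -tem → *athotem*.
Since the last vowel of *obdi* is /i/ (a high vowel), it takes -i, giving *obdii*.

athotem, obdii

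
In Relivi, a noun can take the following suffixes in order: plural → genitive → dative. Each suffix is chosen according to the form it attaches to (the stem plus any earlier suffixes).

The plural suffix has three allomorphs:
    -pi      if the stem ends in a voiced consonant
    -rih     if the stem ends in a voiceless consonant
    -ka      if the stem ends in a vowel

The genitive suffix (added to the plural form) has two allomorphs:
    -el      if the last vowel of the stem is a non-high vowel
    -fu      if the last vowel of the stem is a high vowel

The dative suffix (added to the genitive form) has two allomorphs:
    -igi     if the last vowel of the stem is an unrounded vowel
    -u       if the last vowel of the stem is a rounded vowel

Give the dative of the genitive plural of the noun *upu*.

upukaeligi

*upu*: final sound = /u/, a vowel → -ka → *upuka*.
The last vowel of the plural form *upuka* is /a/, which is a non-high vowel, so the genitive suffix is -el, giving *upukael*.
The genitive form *upukael*: last vowel = /e/, an unrounded vowel → -igi → *upukaeligi*.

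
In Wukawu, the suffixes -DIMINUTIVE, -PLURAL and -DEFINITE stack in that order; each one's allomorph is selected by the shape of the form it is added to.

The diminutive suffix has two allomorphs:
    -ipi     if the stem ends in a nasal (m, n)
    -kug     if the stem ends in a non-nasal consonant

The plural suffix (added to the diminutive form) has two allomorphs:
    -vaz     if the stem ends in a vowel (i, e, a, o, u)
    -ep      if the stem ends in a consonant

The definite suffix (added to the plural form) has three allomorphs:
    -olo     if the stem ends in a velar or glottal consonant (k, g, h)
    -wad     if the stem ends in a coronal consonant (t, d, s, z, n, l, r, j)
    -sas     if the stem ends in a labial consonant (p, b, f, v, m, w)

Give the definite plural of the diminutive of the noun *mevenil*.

mevenilkugepsas

*mevenil*: final consonant = /l/, non-nasal → -kug → *mevenilkug*.
Since the final sound of the diminutive form *mevenilkug* is /g/ (a consonant), it takes -ep, giving *mevenilkugep*.
The final consonant of the plural form *mevenilkugep* is /p/, which is labial, so the definite suffix is -sas, giving *mevenilkugepsas*.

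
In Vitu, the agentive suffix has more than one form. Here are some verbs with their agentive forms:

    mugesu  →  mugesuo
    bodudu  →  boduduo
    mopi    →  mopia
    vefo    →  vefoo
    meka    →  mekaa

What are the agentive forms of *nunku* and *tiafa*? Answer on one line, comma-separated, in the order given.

The suffix is conditioned by the last vowel: -o when the last vowel of the stem is a rounded vowel (*mugesu*, *bodudu*, *vefo*); -a when the last vowel of the stem is an unrounded vowel (*mopi*, *meka*).
*nunku* — last vowel /u/ (a rounded vowel) → -o → *nunkuo*.
*tiafa*: last vowel = /a/, an unrounded vowel → -a → *tiafaa*.

nunkuo, tiafaa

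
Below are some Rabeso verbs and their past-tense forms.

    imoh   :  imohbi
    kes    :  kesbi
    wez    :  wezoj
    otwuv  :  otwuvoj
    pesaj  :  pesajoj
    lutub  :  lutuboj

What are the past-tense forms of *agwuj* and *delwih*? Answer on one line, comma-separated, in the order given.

agwujoj, delwihbi

Looking at the final consonant of each stem: -bi when the stem ends in a voiceless consonant (*imoh*, *kes*); -oj when the stem ends in a voiced consonant (*wez*, *otwuv*, *pesaj*, *lutub*).
Since the final consonant of *agwuj* is /j/ (voiced), it takes -oj, giving *agwujoj*.
Since the final consonant of *delwih* is /h/ (voiceless), it takes -bi, giving *delwihbi*.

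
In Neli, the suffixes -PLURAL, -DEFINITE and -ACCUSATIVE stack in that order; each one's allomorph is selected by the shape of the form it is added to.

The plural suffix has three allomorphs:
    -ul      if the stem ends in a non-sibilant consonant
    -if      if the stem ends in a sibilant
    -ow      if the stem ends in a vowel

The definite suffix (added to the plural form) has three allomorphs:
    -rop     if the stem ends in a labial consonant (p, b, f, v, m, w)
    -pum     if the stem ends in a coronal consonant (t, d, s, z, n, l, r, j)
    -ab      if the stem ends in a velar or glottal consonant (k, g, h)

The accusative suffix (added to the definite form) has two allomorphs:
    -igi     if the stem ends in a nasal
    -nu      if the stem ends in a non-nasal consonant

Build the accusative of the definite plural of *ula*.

The final sound of *ula* is /a/, which is a vowel, so the plural suffix is -ow, giving *ulaow*.
The plural form *ulaow* — final consonant /w/ (labial) → -rop → *ulaowrop*.
Since the final consonant of the definite form *ulaowrop* is /p/ (non-nasal), it takes -nu, giving *ulaowropnu*.

ulaowropnu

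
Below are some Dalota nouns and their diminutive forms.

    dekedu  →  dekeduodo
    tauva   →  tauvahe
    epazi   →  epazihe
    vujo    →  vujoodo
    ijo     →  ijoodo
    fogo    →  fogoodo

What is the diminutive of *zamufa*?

zamufahe

The alternation tracks the last vowel of the stem — -odo when the last vowel of the stem is a rounded vowel (*dekedu*, *vujo*, *ijo*, *fogo*); -he when the last vowel of the stem is an unrounded vowel (*tauva*, *epazi*).
Since the last vowel of *zamufa* is /a/ (an unrounded vowel), it takes -he, giving *zamufahe*.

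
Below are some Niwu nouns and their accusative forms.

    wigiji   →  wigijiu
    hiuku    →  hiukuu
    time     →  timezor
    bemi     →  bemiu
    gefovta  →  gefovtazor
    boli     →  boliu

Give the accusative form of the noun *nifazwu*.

nifazwuu

The alternation tracks the last vowel of the stem — -u when the last vowel of the stem is a high vowel (*wigiji*, *hiuku*, *bemi*, *boli*); -zor when the last vowel of the stem is a non-high vowel (*time*, *gefovta*).
*nifazwu* — last vowel /u/ (a high vowel) → -u → *nifazwuu*.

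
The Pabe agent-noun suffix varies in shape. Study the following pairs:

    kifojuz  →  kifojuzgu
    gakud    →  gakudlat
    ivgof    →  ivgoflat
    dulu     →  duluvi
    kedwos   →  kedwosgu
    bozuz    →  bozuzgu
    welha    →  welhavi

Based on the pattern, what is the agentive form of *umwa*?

umwavi

The suffix is conditioned by the final sound: -gu when the stem ends in a sibilant (*kifojuz*, *kedwos*, *bozuz*); -lat when the stem ends in a non-sibilant consonant (*gakud*, *ivgof*); -vi when the stem ends in a vowel (*dulu*, *welha*).
The final sound of *umwa* is /a/, which is a vowel, so the suffix is -vi, giving *umwavi*.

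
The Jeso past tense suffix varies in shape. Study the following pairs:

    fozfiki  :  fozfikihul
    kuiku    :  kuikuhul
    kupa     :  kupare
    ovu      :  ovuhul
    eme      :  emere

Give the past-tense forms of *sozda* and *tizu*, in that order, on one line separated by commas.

sozdare, tizuhul

Looking at the last vowel of each stem: -hul when the last vowel of the stem is a high vowel (*fozfiki*, *kuiku*, *ovu*); -re when the last vowel of the stem is a non-high vowel (*kupa*, *eme*).
Since the last vowel of *sozda* is /a/ (a non-high vowel), it takes -re, giving *sozdare*.
*tizu* — last vowel /u/ (a high vowel) → -hul → *tizuhul*.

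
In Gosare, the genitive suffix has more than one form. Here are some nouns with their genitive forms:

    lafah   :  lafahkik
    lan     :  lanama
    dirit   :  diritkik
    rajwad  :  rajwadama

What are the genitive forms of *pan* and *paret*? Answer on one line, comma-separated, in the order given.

Looking at the final consonant of each stem: -kik when the stem ends in a voiceless consonant (*lafah*, *dirit*); -ama when the stem ends in a voiced consonant (*lan*, *rajwad*).
*pan*: final consonant = /n/, voiced → -ama → *panama*.
*paret* — final consonant /t/ (voiceless) → -kik → *paretkik*.

panama, paretkik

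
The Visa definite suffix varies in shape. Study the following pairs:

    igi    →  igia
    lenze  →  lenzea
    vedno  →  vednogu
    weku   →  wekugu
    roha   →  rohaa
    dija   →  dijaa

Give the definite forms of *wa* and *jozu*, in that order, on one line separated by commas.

waa, jozugu

The alternation tracks the last vowel of the stem — -gu when the last vowel of the stem is a rounded vowel (*vedno*, *weku*); -a when the last vowel of the stem is an unrounded vowel (*igi*, *lenze*, *roha*, *dija*).
*wa* — last vowel /a/ (an unrounded vowel) → -a → *waa*.
*jozu* — last vowel /u/ (a rounded vowel) → -gu → *jozugu*.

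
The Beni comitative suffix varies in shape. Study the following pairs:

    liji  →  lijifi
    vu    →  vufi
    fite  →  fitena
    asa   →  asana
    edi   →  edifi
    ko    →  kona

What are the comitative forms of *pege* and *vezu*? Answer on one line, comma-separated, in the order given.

pegena, vezufi

The suffix is conditioned by the last vowel: -fi when the last vowel of the stem is a high vowel (*liji*, *vu*, *edi*); -na when the last vowel of the stem is a non-high vowel (*fite*, *asa*, *ko*).
*pege* — last vowel /e/ (a non-high vowel) → -na → *pegena*.
*vezu*: last vowel = /u/, a high vowel → -fi → *vezufi*.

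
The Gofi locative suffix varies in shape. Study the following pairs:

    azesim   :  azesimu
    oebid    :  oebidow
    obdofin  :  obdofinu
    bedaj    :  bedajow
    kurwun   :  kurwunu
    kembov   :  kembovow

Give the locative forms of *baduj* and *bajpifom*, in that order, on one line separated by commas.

badujow, bajpifomu

The suffix is conditioned by the final consonant: -u when the stem ends in a nasal (*azesim*, *obdofin*, *kurwun*); -ow when the stem ends in a non-nasal consonant (*oebid*, *bedaj*, *kembov*).
*baduj*: final consonant = /j/, non-nasal → -ow → *badujow*.
Since the final consonant of *bajpifom* is /m/ (a nasal), it takes -u, giving *bajpifomu*.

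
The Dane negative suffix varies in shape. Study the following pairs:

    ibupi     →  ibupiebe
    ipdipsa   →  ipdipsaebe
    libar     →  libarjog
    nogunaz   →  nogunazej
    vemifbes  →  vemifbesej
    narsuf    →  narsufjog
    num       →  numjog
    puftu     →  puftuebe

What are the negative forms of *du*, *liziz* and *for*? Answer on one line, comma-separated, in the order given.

duebe, lizizej, forjog

Looking at the final sound of each stem: -ej when the stem ends in a sibilant (*nogunaz*, *vemifbes*); -jog when the stem ends in a non-sibilant consonant (*libar*, *narsuf*, *num*); -ebe when the stem ends in a vowel (*ibupi*, *ipdipsa*, *puftu*).
Since the final sound of *du* is /u/ (a vowel), it takes -ebe, giving *duebe*.
The final sound of *liziz* is /z/, which is a sibilant, so the suffix is -ej, giving *lizizej*.
Since the final sound of *for* is /r/ (a non-sibilant consonant), it takes -jog, giving *forjog*.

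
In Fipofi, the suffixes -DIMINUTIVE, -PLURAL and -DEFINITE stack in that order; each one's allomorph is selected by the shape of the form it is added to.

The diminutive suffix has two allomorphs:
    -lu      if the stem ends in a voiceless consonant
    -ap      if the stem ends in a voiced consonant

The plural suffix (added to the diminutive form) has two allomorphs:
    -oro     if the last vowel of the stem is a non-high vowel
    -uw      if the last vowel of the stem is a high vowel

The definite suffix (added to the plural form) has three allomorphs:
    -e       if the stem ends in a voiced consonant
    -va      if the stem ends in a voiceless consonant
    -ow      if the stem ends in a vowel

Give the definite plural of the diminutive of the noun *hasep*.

hasepluuwe

Since the final consonant of *hasep* is /p/ (voiceless), it takes -lu, giving *haseplu*.
The diminutive form *haseplu*: last vowel = /u/, a high vowel → -uw → *hasepluuw*.
The final sound of the plural form *hasepluuw* is /w/, which is a voiced consonant, so the definite suffix is -e, giving *hasepluuwe*.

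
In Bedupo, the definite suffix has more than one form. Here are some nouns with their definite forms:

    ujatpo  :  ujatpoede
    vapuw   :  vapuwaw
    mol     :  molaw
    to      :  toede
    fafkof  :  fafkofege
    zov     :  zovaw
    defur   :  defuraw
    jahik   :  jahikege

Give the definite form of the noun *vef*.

Looking at the final sound of each stem: -ege when the stem ends in a voiceless consonant (*fafkof*, *jahik*); -aw when the stem ends in a voiced consonant (*vapuw*, *mol*, *zov*, *defur*); -ede when the stem ends in a vowel (*ujatpo*, *to*).
*vef*: final sound = /f/, a voiceless consonant → -ege → *vefege*.

vefege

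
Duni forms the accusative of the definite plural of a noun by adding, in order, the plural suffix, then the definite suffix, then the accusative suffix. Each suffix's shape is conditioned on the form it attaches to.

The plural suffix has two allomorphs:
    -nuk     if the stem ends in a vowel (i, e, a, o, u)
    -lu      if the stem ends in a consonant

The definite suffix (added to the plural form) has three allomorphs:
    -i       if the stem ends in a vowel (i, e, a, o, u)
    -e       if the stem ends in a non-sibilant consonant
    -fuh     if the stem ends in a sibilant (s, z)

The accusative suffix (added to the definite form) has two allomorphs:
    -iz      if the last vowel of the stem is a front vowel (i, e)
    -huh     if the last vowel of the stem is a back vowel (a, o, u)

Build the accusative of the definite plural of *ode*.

odenukeiz

*ode* — final sound /e/ (a vowel) → -nuk → *odenuk*.
The plural form *odenuk*: final sound = /k/, a non-sibilant consonant → -e → *odenuke*.
The last vowel of the definite form *odenuke* is /e/, which is a front vowel, so the accusative suffix is -iz, giving *odenukeiz*.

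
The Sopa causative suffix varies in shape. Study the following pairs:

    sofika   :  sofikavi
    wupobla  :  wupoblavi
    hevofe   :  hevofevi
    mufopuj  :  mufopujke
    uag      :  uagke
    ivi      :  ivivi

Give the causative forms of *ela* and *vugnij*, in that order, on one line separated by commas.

The suffix is conditioned by the final sound: -ke when the stem ends in a consonant (*mufopuj*, *uag*); -vi when the stem ends in a vowel (*sofika*, *wupobla*, *hevofe*, *ivi*).
The final sound of *ela* is /a/, which is a vowel, so the suffix is -vi, giving *elavi*.
*vugnij*: final sound = /j/, a consonant → -ke → *vugnijke*.

elavi, vugnijke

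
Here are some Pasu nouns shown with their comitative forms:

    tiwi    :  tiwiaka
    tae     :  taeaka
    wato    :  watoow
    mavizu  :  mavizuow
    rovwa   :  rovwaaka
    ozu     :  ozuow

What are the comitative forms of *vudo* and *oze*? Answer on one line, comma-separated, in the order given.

vudoow, ozeaka

Looking at the last vowel of each stem: -ow when the last vowel of the stem is a rounded vowel (*wato*, *mavizu*, *ozu*); -aka when the last vowel of the stem is an unrounded vowel (*tiwi*, *tae*, *rovwa*).
Since the last vowel of *vudo* is /o/ (a rounded vowel), it takes -ow, giving *vudoow*.
*oze* — last vowel /e/ (an unrounded vowel) → -aka → *ozeaka*.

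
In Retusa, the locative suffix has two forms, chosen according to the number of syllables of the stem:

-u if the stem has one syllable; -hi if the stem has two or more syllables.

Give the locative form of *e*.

*e* has one syllable, so the suffix is -u, giving *eu*.

eu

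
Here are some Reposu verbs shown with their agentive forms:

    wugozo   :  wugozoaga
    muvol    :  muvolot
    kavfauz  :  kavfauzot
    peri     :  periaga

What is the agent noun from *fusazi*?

fusaziaga

The alternation tracks the final sound of the stem — -ot when the stem ends in a consonant (*muvol*, *kavfauz*); -aga when the stem ends in a vowel (*wugozo*, *peri*).
The final sound of *fusazi* is /i/, which is a vowel, so the suffix is -aga, giving *fusaziaga*.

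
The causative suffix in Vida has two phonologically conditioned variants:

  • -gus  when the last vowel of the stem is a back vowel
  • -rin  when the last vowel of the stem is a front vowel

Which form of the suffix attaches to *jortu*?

*jortu*: last vowel = /u/, a back vowel → -gus.

-gus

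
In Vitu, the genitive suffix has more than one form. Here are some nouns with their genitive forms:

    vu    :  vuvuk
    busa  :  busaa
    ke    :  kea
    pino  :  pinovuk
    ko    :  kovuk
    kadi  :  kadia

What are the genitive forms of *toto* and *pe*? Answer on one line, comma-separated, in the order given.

The alternation tracks the last vowel of the stem — -vuk when the last vowel of the stem is a rounded vowel (*vu*, *pino*, *ko*); -a when the last vowel of the stem is an unrounded vowel (*busa*, *ke*, *kadi*).
The last vowel of *toto* is /o/, which is a rounded vowel, so the suffix is -vuk, giving *totovuk*.
Since the last vowel of *pe* is /e/ (an unrounded vowel), it takes -a, giving *pea*.

totovuk, pea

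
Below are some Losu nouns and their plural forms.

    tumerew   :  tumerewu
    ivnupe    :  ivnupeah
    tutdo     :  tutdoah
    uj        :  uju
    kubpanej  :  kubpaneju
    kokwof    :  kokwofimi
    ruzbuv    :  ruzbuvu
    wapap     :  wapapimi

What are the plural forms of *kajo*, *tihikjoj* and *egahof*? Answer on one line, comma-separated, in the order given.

kajoah, tihikjoju, egahofimi

The suffix is conditioned by the final sound: -imi when the stem ends in a voiceless consonant (*kokwof*, *wapap*); -u when the stem ends in a voiced consonant (*tumerew*, *uj*, *kubpanej*, *ruzbuv*); -ah when the stem ends in a vowel (*ivnupe*, *tutdo*).
*kajo* — final sound /o/ (a vowel) → -ah → *kajoah*.
Since the final sound of *tihikjoj* is /j/ (a voiced consonant), it takes -u, giving *tihikjoju*.
*egahof* — final sound /f/ (a voiceless consonant) → -imi → *egahofimi*.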